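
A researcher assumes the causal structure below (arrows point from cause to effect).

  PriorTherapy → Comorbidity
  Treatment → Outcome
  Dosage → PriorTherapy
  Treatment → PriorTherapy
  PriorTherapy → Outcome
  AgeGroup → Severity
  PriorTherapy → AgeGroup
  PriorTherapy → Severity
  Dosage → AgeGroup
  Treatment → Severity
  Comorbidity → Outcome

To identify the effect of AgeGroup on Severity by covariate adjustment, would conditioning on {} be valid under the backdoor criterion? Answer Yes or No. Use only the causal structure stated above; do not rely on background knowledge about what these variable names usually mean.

No

Backdoor paths from AgeGroup to Severity (paths whose first edge points into AgeGroup):
  P1: AgeGroup <- Dosage -> PriorTherapy <- Treatment -> Severity
  P2: AgeGroup <- Dosage -> PriorTherapy -> Comorbidity -> Outcome <- Treatment -> Severity
  P3: AgeGroup <- Dosage -> PriorTherapy -> Severity
  P4: AgeGroup <- Dosage -> PriorTherapy -> Outcome <- Treatment -> Severity
  P5: AgeGroup <- PriorTherapy <- Treatment -> Severity
  P6: AgeGroup <- PriorTherapy -> Comorbidity -> Outcome <- Treatment -> Severity
  P7: AgeGroup <- PriorTherapy -> Severity
  P8: AgeGroup <- PriorTherapy -> Outcome <- Treatment -> Severity
Condition 1 (no descendant of AgeGroup in the set): holds — descendants of AgeGroup are {Severity}; none are in {}.
Condition 2 (every backdoor path blocked by {}):
  P1: blocked at collider PriorTherapy (neither it nor any descendant is in the conditioning set).
  P2: blocked at collider Outcome (neither it nor any descendant is in the conditioning set).
  P3: open — no interior node is in the conditioning set.
  P4: blocked at collider Outcome (neither it nor any descendant is in the conditioning set).
  P5: open — no interior node is in the conditioning set.
  P6: blocked at collider Outcome (neither it nor any descendant is in the conditioning set).
  P7: open — no interior node is in the conditioning set.
  P8: blocked at collider Outcome (neither it nor any descendant is in the conditioning set).
{} does not satisfy the backdoor criterion.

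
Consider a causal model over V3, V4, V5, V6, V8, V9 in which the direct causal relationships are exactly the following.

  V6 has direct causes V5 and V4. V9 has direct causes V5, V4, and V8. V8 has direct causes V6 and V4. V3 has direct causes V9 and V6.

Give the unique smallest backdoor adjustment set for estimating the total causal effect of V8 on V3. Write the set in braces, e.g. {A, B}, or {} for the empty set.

{V4, V6}

Variables eligible for adjustment (non-descendants of V8, excluding V8 and V3): {V4, V5, V6}.
Backdoor paths from V8 to V3:
  P1: V8 <- V4 -> V6 <- V5 -> V9 -> V3
  P2: V8 <- V4 -> V6 -> V3
  P3: V8 <- V4 -> V9 <- V5 -> V6 -> V3
  P4: V8 <- V4 -> V9 -> V3
  P5: V8 <- V6 <- V5 -> V9 -> V3
  P6: V8 <- V6 <- V4 -> V9 -> V3
  P7: V8 <- V6 -> V3
The empty set is not sufficient: P2 (V8 <- V4 -> V6 -> V3) has no collider blocking it and no conditioned non-collider, so it is open.
Try {V4, V6}:
  P1: blocked at fork node V4 ∈ conditioning set.
  P2: blocked at fork node V4 ∈ conditioning set.
  P3: blocked at fork node V4 ∈ conditioning set.
  P4: blocked at fork node V4 ∈ conditioning set.
  P5: blocked at chain node V6 ∈ conditioning set.
  P6: blocked at chain node V6 ∈ conditioning set.
  P7: blocked at fork node V6 ∈ conditioning set.
{V4, V6} contains no descendant of V8 and blocks every backdoor path.
Every element of {V4, V6} is needed (dropping V4 leaves P1 open; dropping V6 leaves P5 open), so no proper subset is valid.
Among all size-2 subsets of the eligible variables, only {V4, V6} blocks every backdoor path, so it is the unique smallest valid adjustment set.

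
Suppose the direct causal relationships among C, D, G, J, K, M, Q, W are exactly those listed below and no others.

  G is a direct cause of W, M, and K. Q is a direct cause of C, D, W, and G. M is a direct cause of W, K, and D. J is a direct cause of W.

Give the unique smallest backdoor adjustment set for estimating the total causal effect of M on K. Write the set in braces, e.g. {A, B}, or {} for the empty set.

{G}

Variables eligible for adjustment (non-descendants of M, excluding M and K): {C, G, J, Q}.
Backdoor paths from M to K:
  P1: M <- G -> K
The empty set is not sufficient: P1 (M <- G -> K) has no collider blocking it and no conditioned non-collider, so it is open.
Try {G}:
  P1: blocked at fork node G ∈ conditioning set.
{G} contains no descendant of M and blocks every backdoor path.
No other singleton works — e.g. {Q} leaves P1 open — so {G} is the unique smallest valid adjustment set.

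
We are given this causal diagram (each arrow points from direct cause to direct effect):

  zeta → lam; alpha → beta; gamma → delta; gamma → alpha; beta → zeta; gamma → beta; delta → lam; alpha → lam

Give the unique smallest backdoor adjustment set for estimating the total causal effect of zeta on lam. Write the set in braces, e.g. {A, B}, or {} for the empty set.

{beta}

Variables eligible for adjustment (non-descendants of zeta, excluding zeta and lam): {alpha, beta, delta, gamma}.
Backdoor paths from zeta to lam:
  P1: zeta <- beta <- gamma -> alpha -> lam
  P2: zeta <- beta <- gamma -> delta -> lam
  P3: zeta <- beta <- alpha <- gamma -> delta -> lam
  P4: zeta <- beta <- alpha -> lam
The empty set is not sufficient: P1 (zeta <- beta <- gamma -> alpha -> lam) has no collider blocking it and no conditioned non-collider, so it is open.
Try {beta}:
  P1: blocked at chain node beta ∈ conditioning set.
  P2: blocked at chain node beta ∈ conditioning set.
  P3: blocked at chain node beta ∈ conditioning set.
  P4: blocked at chain node beta ∈ conditioning set.
{beta} contains no descendant of zeta and blocks every backdoor path.
No other singleton works — e.g. {gamma} leaves P4 open — so {beta} is the unique smallest valid adjustment set.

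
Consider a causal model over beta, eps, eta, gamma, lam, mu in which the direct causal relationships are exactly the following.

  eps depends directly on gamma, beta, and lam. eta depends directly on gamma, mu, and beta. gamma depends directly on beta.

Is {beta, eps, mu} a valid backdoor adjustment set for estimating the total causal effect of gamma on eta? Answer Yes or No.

No

Backdoor paths from gamma to eta (paths whose first edge points into gamma):
  P1: gamma <- beta -> eta
Condition 1 (no descendant of gamma in the set): FAILS — eps is a descendant of gamma.
Condition 2 (every backdoor path blocked by {beta, eps, mu}):
  P1: blocked at fork node beta ∈ conditioning set.
{beta, eps, mu} does not satisfy the backdoor criterion.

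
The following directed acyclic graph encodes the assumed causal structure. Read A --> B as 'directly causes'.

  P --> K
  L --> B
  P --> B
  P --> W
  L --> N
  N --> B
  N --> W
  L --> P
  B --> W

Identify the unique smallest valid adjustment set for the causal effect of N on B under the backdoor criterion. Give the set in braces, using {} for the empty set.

Variables eligible for adjustment (non-descendants of N, excluding N and B): {K, L, P}.
Backdoor paths from N to B:
  P1: N <- L -> P -> B
  P2: N <- L -> P -> W <- B
  P3: N <- L -> B
The empty set is not sufficient: P1 (N <- L -> P -> B) has no collider blocking it and no conditioned non-collider, so it is open.
Try {L}:
  P1: blocked at fork node L ∈ conditioning set.
  P2: blocked at fork node L ∈ conditioning set.
  P3: blocked at fork node L ∈ conditioning set.
{L} contains no descendant of N and blocks every backdoor path.
No other singleton works — e.g. {P} leaves P3 open — so {L} is the unique smallest valid adjustment set.

{L}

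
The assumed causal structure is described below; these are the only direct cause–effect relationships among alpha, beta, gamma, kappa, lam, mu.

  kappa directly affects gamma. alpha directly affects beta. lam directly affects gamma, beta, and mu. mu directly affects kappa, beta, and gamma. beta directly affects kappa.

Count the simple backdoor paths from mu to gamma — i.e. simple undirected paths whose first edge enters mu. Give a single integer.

A backdoor path from mu to gamma is any simple undirected path whose first edge points into mu (i.e. leaves mu via a parent).
Parents of mu: {lam}.
Enumerating:
  P1: mu <- lam -> beta -> kappa -> gamma
  P2: mu <- lam -> gamma
That exhausts the simple backdoor paths. Count: 2.

2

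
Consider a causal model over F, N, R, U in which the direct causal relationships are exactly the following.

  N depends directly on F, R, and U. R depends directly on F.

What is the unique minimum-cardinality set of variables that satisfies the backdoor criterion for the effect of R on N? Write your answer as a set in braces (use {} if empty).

{F}

Variables eligible for adjustment (non-descendants of R, excluding R and N): {F, U}.
Backdoor paths from R to N:
  P1: R <- F -> N
The empty set is not sufficient: P1 (R <- F -> N) has no collider blocking it and no conditioned non-collider, so it is open.
Try {F}:
  P1: blocked at fork node F ∈ conditioning set.
{F} contains no descendant of R and blocks every backdoor path.
No other singleton works — e.g. {U} leaves P1 open — so {F} is the unique smallest valid adjustment set.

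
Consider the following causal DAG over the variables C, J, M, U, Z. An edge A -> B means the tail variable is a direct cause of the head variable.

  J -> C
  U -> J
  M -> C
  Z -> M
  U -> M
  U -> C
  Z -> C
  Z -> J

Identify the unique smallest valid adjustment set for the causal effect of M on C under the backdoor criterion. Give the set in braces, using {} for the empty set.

Variables eligible for adjustment (non-descendants of M, excluding M and C): {J, U, Z}.
Backdoor paths from M to C:
  P1: M <- Z -> J <- U -> C
  P2: M <- Z -> J -> C
  P3: M <- Z -> C
  P4: M <- U -> J <- Z -> C
  P5: M <- U -> J -> C
  P6: M <- U -> C
The empty set is not sufficient: P2 (M <- Z -> J -> C) has no collider blocking it and no conditioned non-collider, so it is open.
Try {U, Z}:
  P1: blocked at fork node Z ∈ conditioning set.
  P2: blocked at fork node Z ∈ conditioning set.
  P3: blocked at fork node Z ∈ conditioning set.
  P4: blocked at fork node U ∈ conditioning set.
  P5: blocked at fork node U ∈ conditioning set.
  P6: blocked at fork node U ∈ conditioning set.
{U, Z} contains no descendant of M and blocks every backdoor path.
Every element of {U, Z} is needed (dropping U leaves P5 open; dropping Z leaves P2 open), so no proper subset is valid.
Among all size-2 subsets of the eligible variables, only {U, Z} blocks every backdoor path, so it is the unique smallest valid adjustment set.

{U, Z}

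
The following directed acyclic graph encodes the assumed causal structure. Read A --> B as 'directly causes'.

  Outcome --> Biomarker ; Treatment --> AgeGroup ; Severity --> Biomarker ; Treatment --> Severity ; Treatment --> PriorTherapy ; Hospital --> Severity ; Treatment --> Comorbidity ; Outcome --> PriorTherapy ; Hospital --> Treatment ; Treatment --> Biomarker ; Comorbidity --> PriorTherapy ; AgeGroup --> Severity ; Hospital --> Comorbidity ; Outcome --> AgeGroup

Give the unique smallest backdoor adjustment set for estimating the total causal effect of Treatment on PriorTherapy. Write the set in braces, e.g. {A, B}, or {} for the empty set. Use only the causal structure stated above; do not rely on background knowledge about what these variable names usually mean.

{Hospital}

Variables eligible for adjustment (non-descendants of Treatment, excluding Treatment and PriorTherapy): {Hospital, Outcome}.
Backdoor paths from Treatment to PriorTherapy:
  P1: Treatment <- Hospital -> Comorbidity -> PriorTherapy
  P2: Treatment <- Hospital -> Severity <- AgeGroup <- Outcome -> PriorTherapy
  P3: Treatment <- Hospital -> Severity -> Biomarker <- Outcome -> PriorTherapy
The empty set is not sufficient: P1 (Treatment <- Hospital -> Comorbidity -> PriorTherapy) has no collider blocking it and no conditioned non-collider, so it is open.
Try {Hospital}:
  P1: blocked at fork node Hospital ∈ conditioning set.
  P2: blocked at fork node Hospital ∈ conditioning set.
  P3: blocked at fork node Hospital ∈ conditioning set.
{Hospital} contains no descendant of Treatment and blocks every backdoor path.
No other singleton works — e.g. {Outcome} leaves P1 open — so {Hospital} is the unique smallest valid adjustment set.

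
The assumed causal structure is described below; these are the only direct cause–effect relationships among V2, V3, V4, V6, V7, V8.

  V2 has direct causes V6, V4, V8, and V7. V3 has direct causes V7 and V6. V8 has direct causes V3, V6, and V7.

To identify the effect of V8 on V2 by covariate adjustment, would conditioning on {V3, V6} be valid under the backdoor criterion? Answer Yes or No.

No

Backdoor paths from V8 to V2 (paths whose first edge points into V8):
  P1: V8 <- V6 -> V3 <- V7 -> V2
  P2: V8 <- V6 -> V2
  P3: V8 <- V7 -> V3 <- V6 -> V2
  P4: V8 <- V7 -> V2
  P5: V8 <- V3 <- V6 -> V2
  P6: V8 <- V3 <- V7 -> V2
Condition 1 (no descendant of V8 in the set): holds — descendants of V8 are {V2}; none are in {V3, V6}.
Condition 2 (every backdoor path blocked by {V3, V6}):
  P1: blocked at fork node V6 ∈ conditioning set.
  P2: blocked at fork node V6 ∈ conditioning set.
  P3: blocked at fork node V6 ∈ conditioning set.
  P4: open — no interior node is in the conditioning set.
  P5: blocked at chain node V3 ∈ conditioning set.
  P6: blocked at chain node V3 ∈ conditioning set.
{V3, V6} does not satisfy the backdoor criterion.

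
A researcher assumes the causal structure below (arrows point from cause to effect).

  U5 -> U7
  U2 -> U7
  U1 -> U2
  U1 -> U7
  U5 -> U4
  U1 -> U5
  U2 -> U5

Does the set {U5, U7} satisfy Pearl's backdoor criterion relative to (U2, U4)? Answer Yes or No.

Backdoor paths from U2 to U4 (paths whose first edge points into U2):
  P1: U2 <- U1 -> U5 -> U4
  P2: U2 <- U1 -> U7 <- U5 -> U4
Condition 1 (no descendant of U2 in the set): FAILS — U5 and U7 are descendants of U2.
Condition 2 (every backdoor path blocked by {U5, U7}):
  P1: blocked at chain node U5 ∈ conditioning set.
  P2: blocked at fork node U5 ∈ conditioning set.
{U5, U7} does not satisfy the backdoor criterion.

No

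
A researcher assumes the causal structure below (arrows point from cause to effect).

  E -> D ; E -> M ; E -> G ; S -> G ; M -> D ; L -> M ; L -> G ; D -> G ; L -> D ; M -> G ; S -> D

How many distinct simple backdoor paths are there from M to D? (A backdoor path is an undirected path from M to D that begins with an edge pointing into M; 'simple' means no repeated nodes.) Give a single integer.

A backdoor path from M to D is any simple undirected path whose first edge points into M (i.e. leaves M via a parent).
Parents of M: {E, L}.
Enumerating:
  P1: M <- E -> D
  P2: M <- E -> G <- L -> D
  P3: M <- E -> G <- S -> D
  P4: M <- E -> G <- D
  P5: M <- L -> D
  P6: M <- L -> G <- E -> D
  P7: M <- L -> G <- S -> D
  P8: M <- L -> G <- D
That exhausts the simple backdoor paths. Count: 8.

8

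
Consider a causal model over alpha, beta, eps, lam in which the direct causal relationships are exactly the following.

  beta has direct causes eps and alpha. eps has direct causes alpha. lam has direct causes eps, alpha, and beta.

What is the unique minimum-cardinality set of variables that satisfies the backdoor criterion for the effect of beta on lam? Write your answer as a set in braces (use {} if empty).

Variables eligible for adjustment (non-descendants of beta, excluding beta and lam): {alpha, eps}.
Backdoor paths from beta to lam:
  P1: beta <- alpha -> eps -> lam
  P2: beta <- alpha -> lam
  P3: beta <- eps <- alpha -> lam
  P4: beta <- eps -> lam
The empty set is not sufficient: P1 (beta <- alpha -> eps -> lam) has no collider blocking it and no conditioned non-collider, so it is open.
Try {alpha, eps}:
  P1: blocked at fork node alpha ∈ conditioning set.
  P2: blocked at fork node alpha ∈ conditioning set.
  P3: blocked at chain node eps ∈ conditioning set.
  P4: blocked at fork node eps ∈ conditioning set.
{alpha, eps} contains no descendant of beta and blocks every backdoor path.
Every element of {alpha, eps} is needed (dropping alpha leaves P2 open; dropping eps leaves P4 open), so no proper subset is valid.
Among all size-2 subsets of the eligible variables, only {alpha, eps} blocks every backdoor path, so it is the unique smallest valid adjustment set.

{alpha, eps}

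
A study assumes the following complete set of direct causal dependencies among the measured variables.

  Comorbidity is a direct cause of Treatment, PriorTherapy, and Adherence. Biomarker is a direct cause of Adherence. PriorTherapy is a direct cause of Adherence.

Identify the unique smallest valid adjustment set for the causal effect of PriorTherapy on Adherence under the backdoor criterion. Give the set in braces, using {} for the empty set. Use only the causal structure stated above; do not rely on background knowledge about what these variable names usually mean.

Variables eligible for adjustment (non-descendants of PriorTherapy, excluding PriorTherapy and Adherence): {Biomarker, Comorbidity, Treatment}.
Backdoor paths from PriorTherapy to Adherence:
  P1: PriorTherapy <- Comorbidity -> Adherence
The empty set is not sufficient: P1 (PriorTherapy <- Comorbidity -> Adherence) has no collider blocking it and no conditioned non-collider, so it is open.
Try {Comorbidity}:
  P1: blocked at fork node Comorbidity ∈ conditioning set.
{Comorbidity} contains no descendant of PriorTherapy and blocks every backdoor path.
No other singleton works — e.g. {Biomarker} leaves P1 open — so {Comorbidity} is the unique smallest valid adjustment set.

{Comorbidity}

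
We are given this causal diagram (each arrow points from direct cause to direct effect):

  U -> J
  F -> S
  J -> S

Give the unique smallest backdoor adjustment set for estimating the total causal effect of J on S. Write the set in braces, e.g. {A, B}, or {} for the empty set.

Variables eligible for adjustment (non-descendants of J, excluding J and S): {F, U}.
Backdoor paths from J to S:
  (none)
With no backdoor paths the empty set already satisfies the criterion, and it is trivially minimal.

{}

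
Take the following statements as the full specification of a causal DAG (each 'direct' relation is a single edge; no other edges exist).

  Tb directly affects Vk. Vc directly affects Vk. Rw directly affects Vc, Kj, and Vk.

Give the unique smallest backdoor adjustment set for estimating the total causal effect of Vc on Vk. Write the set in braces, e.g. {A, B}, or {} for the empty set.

Variables eligible for adjustment (non-descendants of Vc, excluding Vc and Vk): {Kj, Rw, Tb}.
Backdoor paths from Vc to Vk:
  P1: Vc <- Rw -> Vk
The empty set is not sufficient: P1 (Vc <- Rw -> Vk) has no collider blocking it and no conditioned non-collider, so it is open.
Try {Rw}:
  P1: blocked at fork node Rw ∈ conditioning set.
{Rw} contains no descendant of Vc and blocks every backdoor path.
No other singleton works — e.g. {Tb} leaves P1 open — so {Rw} is the unique smallest valid adjustment set.

{Rw}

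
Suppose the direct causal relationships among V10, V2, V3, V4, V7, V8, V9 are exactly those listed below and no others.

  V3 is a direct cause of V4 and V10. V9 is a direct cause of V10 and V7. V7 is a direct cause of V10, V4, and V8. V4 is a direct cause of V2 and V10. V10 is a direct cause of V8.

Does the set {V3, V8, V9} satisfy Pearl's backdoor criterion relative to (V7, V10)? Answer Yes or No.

No

Backdoor paths from V7 to V10 (paths whose first edge points into V7):
  P1: V7 <- V9 -> V10
Condition 1 (no descendant of V7 in the set): FAILS — V8 is a descendant of V7.
Condition 2 (every backdoor path blocked by {V3, V8, V9}):
  P1: blocked at fork node V9 ∈ conditioning set.
{V3, V8, V9} does not satisfy the backdoor criterion.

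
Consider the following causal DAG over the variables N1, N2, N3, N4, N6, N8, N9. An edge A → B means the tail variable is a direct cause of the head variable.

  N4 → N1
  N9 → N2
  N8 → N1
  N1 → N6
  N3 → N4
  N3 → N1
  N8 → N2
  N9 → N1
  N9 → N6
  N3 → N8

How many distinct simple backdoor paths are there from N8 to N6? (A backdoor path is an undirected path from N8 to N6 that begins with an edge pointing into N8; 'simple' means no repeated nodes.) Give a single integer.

4

A backdoor path from N8 to N6 is any simple undirected path whose first edge points into N8 (i.e. leaves N8 via a parent).
Parents of N8: {N3}.
Enumerating:
  P1: N8 <- N3 -> N4 -> N1 <- N9 -> N6
  P2: N8 <- N3 -> N4 -> N1 -> N6
  P3: N8 <- N3 -> N1 <- N9 -> N6
  P4: N8 <- N3 -> N1 -> N6
That exhausts the simple backdoor paths. Count: 4.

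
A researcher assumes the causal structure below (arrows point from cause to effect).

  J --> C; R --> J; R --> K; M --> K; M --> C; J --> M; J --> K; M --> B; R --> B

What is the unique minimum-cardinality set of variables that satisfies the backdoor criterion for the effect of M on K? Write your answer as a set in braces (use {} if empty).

Variables eligible for adjustment (non-descendants of M, excluding M and K): {J, R}.
Backdoor paths from M to K:
  P1: M <- J <- R -> K
  P2: M <- J -> K
The empty set is not sufficient: P1 (M <- J <- R -> K) has no collider blocking it and no conditioned non-collider, so it is open.
Try {J}:
  P1: blocked at chain node J ∈ conditioning set.
  P2: blocked at fork node J ∈ conditioning set.
{J} contains no descendant of M and blocks every backdoor path.
No other singleton works — e.g. {R} leaves P2 open — so {J} is the unique smallest valid adjustment set.

{J}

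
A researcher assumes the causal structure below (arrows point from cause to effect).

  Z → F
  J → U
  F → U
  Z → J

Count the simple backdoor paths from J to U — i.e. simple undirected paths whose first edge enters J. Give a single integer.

A backdoor path from J to U is any simple undirected path whose first edge points into J (i.e. leaves J via a parent).
Parents of J: {Z}.
Enumerating:
  P1: J <- Z -> F -> U
That exhausts the simple backdoor paths. Count: 1.

1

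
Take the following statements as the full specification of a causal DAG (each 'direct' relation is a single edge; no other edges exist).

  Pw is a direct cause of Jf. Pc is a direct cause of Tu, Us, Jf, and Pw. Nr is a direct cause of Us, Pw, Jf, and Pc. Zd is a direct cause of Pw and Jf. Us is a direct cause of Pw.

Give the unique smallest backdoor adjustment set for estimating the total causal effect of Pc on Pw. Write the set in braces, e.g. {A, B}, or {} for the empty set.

Variables eligible for adjustment (non-descendants of Pc, excluding Pc and Pw): {Nr, Zd}.
Backdoor paths from Pc to Pw:
  P1: Pc <- Nr -> Us -> Pw
  P2: Pc <- Nr -> Pw
  P3: Pc <- Nr -> Jf <- Zd -> Pw
  P4: Pc <- Nr -> Jf <- Pw
The empty set is not sufficient: P1 (Pc <- Nr -> Us -> Pw) has no collider blocking it and no conditioned non-collider, so it is open.
Try {Nr}:
  P1: blocked at fork node Nr ∈ conditioning set.
  P2: blocked at fork node Nr ∈ conditioning set.
  P3: blocked at fork node Nr ∈ conditioning set.
  P4: blocked at fork node Nr ∈ conditioning set.
{Nr} contains no descendant of Pc and blocks every backdoor path.
No other singleton works — e.g. {Zd} leaves P1 open — so {Nr} is the unique smallest valid adjustment set.

{Nr}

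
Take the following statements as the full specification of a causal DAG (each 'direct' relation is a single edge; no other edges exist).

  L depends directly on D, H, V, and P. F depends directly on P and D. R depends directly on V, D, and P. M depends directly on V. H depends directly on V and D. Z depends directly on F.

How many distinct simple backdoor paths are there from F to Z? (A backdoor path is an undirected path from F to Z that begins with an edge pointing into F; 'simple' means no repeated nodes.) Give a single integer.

A backdoor path from F to Z is any simple undirected path whose first edge points into F (i.e. leaves F via a parent).
Parents of F: {D, P}.
No simple path from any parent of F reaches Z without revisiting F, so there are no backdoor paths.

0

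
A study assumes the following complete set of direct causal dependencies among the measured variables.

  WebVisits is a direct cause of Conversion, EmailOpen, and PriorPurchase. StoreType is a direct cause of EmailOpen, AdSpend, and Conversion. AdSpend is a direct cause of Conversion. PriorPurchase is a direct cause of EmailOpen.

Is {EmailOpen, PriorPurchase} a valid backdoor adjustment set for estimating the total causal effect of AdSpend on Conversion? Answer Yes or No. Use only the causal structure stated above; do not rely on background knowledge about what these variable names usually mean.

No

Backdoor paths from AdSpend to Conversion (paths whose first edge points into AdSpend):
  P1: AdSpend <- StoreType -> EmailOpen <- WebVisits -> Conversion
  P2: AdSpend <- StoreType -> EmailOpen <- PriorPurchase <- WebVisits -> Conversion
  P3: AdSpend <- StoreType -> Conversion
Condition 1 (no descendant of AdSpend in the set): holds — descendants of AdSpend are {Conversion}; none are in {EmailOpen, PriorPurchase}.
Condition 2 (every backdoor path blocked by {EmailOpen, PriorPurchase}):
  P1: open — collider(s) EmailOpen are conditioned on (or have a conditioned descendant) and no non-collider on the path is in the set.
  P2: blocked at chain node PriorPurchase ∈ conditioning set.
  P3: open — no interior node is in the conditioning set.
{EmailOpen, PriorPurchase} does not satisfy the backdoor criterion.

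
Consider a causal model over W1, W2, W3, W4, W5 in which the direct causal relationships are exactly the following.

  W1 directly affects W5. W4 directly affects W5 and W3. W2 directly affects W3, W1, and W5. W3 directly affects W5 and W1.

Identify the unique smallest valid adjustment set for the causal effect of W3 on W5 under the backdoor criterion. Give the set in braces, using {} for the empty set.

Variables eligible for adjustment (non-descendants of W3, excluding W3 and W5): {W2, W4}.
Backdoor paths from W3 to W5:
  P1: W3 <- W2 -> W1 -> W5
  P2: W3 <- W2 -> W5
  P3: W3 <- W4 -> W5
The empty set is not sufficient: P1 (W3 <- W2 -> W1 -> W5) has no collider blocking it and no conditioned non-collider, so it is open.
Try {W2, W4}:
  P1: blocked at fork node W2 ∈ conditioning set.
  P2: blocked at fork node W2 ∈ conditioning set.
  P3: blocked at fork node W4 ∈ conditioning set.
{W2, W4} contains no descendant of W3 and blocks every backdoor path.
Every element of {W2, W4} is needed (dropping W2 leaves P1 open; dropping W4 leaves P3 open), so no proper subset is valid.
Among all size-2 subsets of the eligible variables, only {W2, W4} blocks every backdoor path, so it is the unique smallest valid adjustment set.

{W2, W4}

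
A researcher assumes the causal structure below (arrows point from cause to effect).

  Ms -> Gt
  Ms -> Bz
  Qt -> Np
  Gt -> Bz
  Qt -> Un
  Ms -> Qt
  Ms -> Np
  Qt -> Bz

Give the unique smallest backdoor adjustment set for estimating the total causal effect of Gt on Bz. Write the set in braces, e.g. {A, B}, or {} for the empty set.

{Ms}

Variables eligible for adjustment (non-descendants of Gt, excluding Gt and Bz): {Ms, Np, Qt, Un}.
Backdoor paths from Gt to Bz:
  P1: Gt <- Ms -> Qt -> Bz
  P2: Gt <- Ms -> Np <- Qt -> Bz
  P3: Gt <- Ms -> Bz
The empty set is not sufficient: P1 (Gt <- Ms -> Qt -> Bz) has no collider blocking it and no conditioned non-collider, so it is open.
Try {Ms}:
  P1: blocked at fork node Ms ∈ conditioning set.
  P2: blocked at fork node Ms ∈ conditioning set.
  P3: blocked at fork node Ms ∈ conditioning set.
{Ms} contains no descendant of Gt and blocks every backdoor path.
No other singleton works — e.g. {Qt} leaves P3 open — so {Ms} is the unique smallest valid adjustment set.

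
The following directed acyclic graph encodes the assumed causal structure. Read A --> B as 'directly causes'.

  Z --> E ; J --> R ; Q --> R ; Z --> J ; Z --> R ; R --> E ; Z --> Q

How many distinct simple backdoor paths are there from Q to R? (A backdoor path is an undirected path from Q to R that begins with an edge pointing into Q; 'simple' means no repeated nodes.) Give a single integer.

A backdoor path from Q to R is any simple undirected path whose first edge points into Q (i.e. leaves Q via a parent).
Parents of Q: {Z}.
Enumerating:
  P1: Q <- Z -> J -> R
  P2: Q <- Z -> R
  P3: Q <- Z -> E <- R
That exhausts the simple backdoor paths. Count: 3.

3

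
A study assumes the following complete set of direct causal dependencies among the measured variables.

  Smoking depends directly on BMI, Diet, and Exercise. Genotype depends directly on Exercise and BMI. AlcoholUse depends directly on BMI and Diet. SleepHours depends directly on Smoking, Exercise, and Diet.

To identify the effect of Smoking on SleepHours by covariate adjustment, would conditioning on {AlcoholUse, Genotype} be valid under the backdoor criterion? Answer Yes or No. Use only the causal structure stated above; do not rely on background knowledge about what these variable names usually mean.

No

Backdoor paths from Smoking to SleepHours (paths whose first edge points into Smoking):
  P1: Smoking <- Exercise -> Genotype <- BMI -> AlcoholUse <- Diet -> SleepHours
  P2: Smoking <- Exercise -> SleepHours
  P3: Smoking <- Diet -> AlcoholUse <- BMI -> Genotype <- Exercise -> SleepHours
  P4: Smoking <- Diet -> SleepHours
  P5: Smoking <- BMI -> Genotype <- Exercise -> SleepHours
  P6: Smoking <- BMI -> AlcoholUse <- Diet -> SleepHours
Condition 1 (no descendant of Smoking in the set): holds — descendants of Smoking are {SleepHours}; none are in {AlcoholUse, Genotype}.
Condition 2 (every backdoor path blocked by {AlcoholUse, Genotype}):
  P1: open — collider(s) Genotype, AlcoholUse are conditioned on (or have a conditioned descendant) and no non-collider on the path is in the set.
  P2: open — no interior node is in the conditioning set.
  P3: open — collider(s) AlcoholUse, Genotype are conditioned on (or have a conditioned descendant) and no non-collider on the path is in the set.
  P4: open — no interior node is in the conditioning set.
  P5: open — collider(s) Genotype are conditioned on (or have a conditioned descendant) and no non-collider on the path is in the set.
  P6: open — collider(s) AlcoholUse are conditioned on (or have a conditioned descendant) and no non-collider on the path is in the set.
{AlcoholUse, Genotype} does not satisfy the backdoor criterion.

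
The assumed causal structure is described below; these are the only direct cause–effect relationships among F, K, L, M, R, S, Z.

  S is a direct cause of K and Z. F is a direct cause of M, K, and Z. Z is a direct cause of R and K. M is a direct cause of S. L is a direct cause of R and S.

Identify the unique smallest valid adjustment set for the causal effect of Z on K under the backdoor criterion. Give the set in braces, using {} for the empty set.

Variables eligible for adjustment (non-descendants of Z, excluding Z and K): {F, L, M, S}.
Backdoor paths from Z to K:
  P1: Z <- F -> M -> S -> K
  P2: Z <- F -> K
  P3: Z <- S <- M <- F -> K
  P4: Z <- S -> K
The empty set is not sufficient: P1 (Z <- F -> M -> S -> K) has no collider blocking it and no conditioned non-collider, so it is open.
Try {F, S}:
  P1: blocked at fork node F ∈ conditioning set.
  P2: blocked at fork node F ∈ conditioning set.
  P3: blocked at chain node S ∈ conditioning set.
  P4: blocked at fork node S ∈ conditioning set.
{F, S} contains no descendant of Z and blocks every backdoor path.
Every element of {F, S} is needed (dropping F leaves P2 open; dropping S leaves P4 open), so no proper subset is valid.
Among all size-2 subsets of the eligible variables, only {F, S} blocks every backdoor path, so it is the unique smallest valid adjustment set.

{F, S}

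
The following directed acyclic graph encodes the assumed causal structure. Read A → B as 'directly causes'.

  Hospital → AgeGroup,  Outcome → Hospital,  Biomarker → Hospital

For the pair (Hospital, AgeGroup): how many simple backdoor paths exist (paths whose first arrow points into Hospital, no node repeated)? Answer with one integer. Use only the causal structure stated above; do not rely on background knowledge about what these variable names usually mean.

A backdoor path from Hospital to AgeGroup is any simple undirected path whose first edge points into Hospital (i.e. leaves Hospital via a parent).
Parents of Hospital: {Biomarker, Outcome}.
No simple path from any parent of Hospital reaches AgeGroup without revisiting Hospital, so there are no backdoor paths.

0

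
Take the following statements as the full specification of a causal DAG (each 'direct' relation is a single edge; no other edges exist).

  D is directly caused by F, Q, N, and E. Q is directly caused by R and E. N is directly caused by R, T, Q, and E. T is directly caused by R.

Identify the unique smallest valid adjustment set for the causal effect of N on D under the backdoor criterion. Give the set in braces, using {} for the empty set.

Variables eligible for adjustment (non-descendants of N, excluding N and D): {E, F, Q, R, T}.
Backdoor paths from N to D:
  P1: N <- E -> Q -> D
  P2: N <- E -> D
  P3: N <- R -> Q <- E -> D
  P4: N <- R -> Q -> D
  P5: N <- Q <- E -> D
  P6: N <- Q -> D
  P7: N <- T <- R -> Q <- E -> D
  P8: N <- T <- R -> Q -> D
The empty set is not sufficient: P1 (N <- E -> Q -> D) has no collider blocking it and no conditioned non-collider, so it is open.
Try {E, Q}:
  P1: blocked at fork node E ∈ conditioning set.
  P2: blocked at fork node E ∈ conditioning set.
  P3: blocked at fork node E ∈ conditioning set.
  P4: blocked at chain node Q ∈ conditioning set.
  P5: blocked at chain node Q ∈ conditioning set.
  P6: blocked at fork node Q ∈ conditioning set.
  P7: blocked at fork node E ∈ conditioning set.
  P8: blocked at chain node Q ∈ conditioning set.
{E, Q} contains no descendant of N and blocks every backdoor path.
Every element of {E, Q} is needed (dropping E leaves P2 open; dropping Q leaves P4 open), so no proper subset is valid.
Among all size-2 subsets of the eligible variables, only {E, Q} blocks every backdoor path, so it is the unique smallest valid adjustment set.

{E, Q}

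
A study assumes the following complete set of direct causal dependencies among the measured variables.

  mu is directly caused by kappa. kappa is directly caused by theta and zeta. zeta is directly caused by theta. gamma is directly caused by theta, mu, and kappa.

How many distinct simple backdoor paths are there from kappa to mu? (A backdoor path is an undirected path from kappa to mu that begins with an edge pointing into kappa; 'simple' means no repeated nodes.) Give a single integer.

A backdoor path from kappa to mu is any simple undirected path whose first edge points into kappa (i.e. leaves kappa via a parent).
Parents of kappa: {theta, zeta}.
Enumerating:
  P1: kappa <- theta -> gamma <- mu
  P2: kappa <- zeta <- theta -> gamma <- mu
That exhausts the simple backdoor paths. Count: 2.

2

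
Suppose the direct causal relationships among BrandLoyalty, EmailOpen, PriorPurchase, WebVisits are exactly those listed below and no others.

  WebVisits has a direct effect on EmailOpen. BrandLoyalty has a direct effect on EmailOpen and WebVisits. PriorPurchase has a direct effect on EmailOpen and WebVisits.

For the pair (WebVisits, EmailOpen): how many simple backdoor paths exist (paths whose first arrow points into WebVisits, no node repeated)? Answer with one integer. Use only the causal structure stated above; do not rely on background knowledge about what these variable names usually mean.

A backdoor path from WebVisits to EmailOpen is any simple undirected path whose first edge points into WebVisits (i.e. leaves WebVisits via a parent).
Parents of WebVisits: {BrandLoyalty, PriorPurchase}.
Enumerating:
  P1: WebVisits <- BrandLoyalty -> EmailOpen
  P2: WebVisits <- PriorPurchase -> EmailOpen
That exhausts the simple backdoor paths. Count: 2.

2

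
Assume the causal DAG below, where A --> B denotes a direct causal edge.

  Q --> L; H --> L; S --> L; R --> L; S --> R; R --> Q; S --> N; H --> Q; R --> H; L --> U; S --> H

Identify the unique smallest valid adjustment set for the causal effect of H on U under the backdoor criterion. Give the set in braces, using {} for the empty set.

Variables eligible for adjustment (non-descendants of H, excluding H and U): {N, R, S}.
Backdoor paths from H to U:
  P1: H <- S -> R -> Q -> L -> U
  P2: H <- S -> R -> L -> U
  P3: H <- S -> L -> U
  P4: H <- R <- S -> L -> U
  P5: H <- R -> Q -> L -> U
  P6: H <- R -> L -> U
The empty set is not sufficient: P1 (H <- S -> R -> Q -> L -> U) has no collider blocking it and no conditioned non-collider, so it is open.
Try {R, S}:
  P1: blocked at fork node S ∈ conditioning set.
  P2: blocked at fork node S ∈ conditioning set.
  P3: blocked at fork node S ∈ conditioning set.
  P4: blocked at chain node R ∈ conditioning set.
  P5: blocked at fork node R ∈ conditioning set.
  P6: blocked at fork node R ∈ conditioning set.
{R, S} contains no descendant of H and blocks every backdoor path.
Every element of {R, S} is needed (dropping R leaves P5 open; dropping S leaves P3 open), so no proper subset is valid.
Among all size-2 subsets of the eligible variables, only {R, S} blocks every backdoor path, so it is the unique smallest valid adjustment set.

{R, S}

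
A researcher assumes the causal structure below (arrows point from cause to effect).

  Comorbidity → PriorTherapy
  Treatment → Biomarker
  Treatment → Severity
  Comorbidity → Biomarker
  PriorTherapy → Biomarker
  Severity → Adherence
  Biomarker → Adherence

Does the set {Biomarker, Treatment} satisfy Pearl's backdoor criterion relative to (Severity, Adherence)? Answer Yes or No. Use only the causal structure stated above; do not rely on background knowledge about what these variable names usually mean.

Backdoor paths from Severity to Adherence (paths whose first edge points into Severity):
  P1: Severity <- Treatment -> Biomarker -> Adherence
Condition 1 (no descendant of Severity in the set): holds — descendants of Severity are {Adherence}; none are in {Biomarker, Treatment}.
Condition 2 (every backdoor path blocked by {Biomarker, Treatment}):
  P1: blocked at fork node Treatment ∈ conditioning set.
{Biomarker, Treatment} satisfies the backdoor criterion.

Yes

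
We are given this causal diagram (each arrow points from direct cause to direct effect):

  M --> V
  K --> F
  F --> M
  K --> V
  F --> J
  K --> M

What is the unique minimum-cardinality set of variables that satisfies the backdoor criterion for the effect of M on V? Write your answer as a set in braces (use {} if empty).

Variables eligible for adjustment (non-descendants of M, excluding M and V): {F, J, K}.
Backdoor paths from M to V:
  P1: M <- K -> V
  P2: M <- F <- K -> V
The empty set is not sufficient: P1 (M <- K -> V) has no collider blocking it and no conditioned non-collider, so it is open.
Try {K}:
  P1: blocked at fork node K ∈ conditioning set.
  P2: blocked at fork node K ∈ conditioning set.
{K} contains no descendant of M and blocks every backdoor path.
No other singleton works — e.g. {F} leaves P1 open — so {K} is the unique smallest valid adjustment set.

{K}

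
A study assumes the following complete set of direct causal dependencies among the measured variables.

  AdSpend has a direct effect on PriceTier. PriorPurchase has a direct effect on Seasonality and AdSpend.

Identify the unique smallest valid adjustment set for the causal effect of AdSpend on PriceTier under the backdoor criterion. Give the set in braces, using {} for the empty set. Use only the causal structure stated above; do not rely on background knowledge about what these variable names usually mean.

{}

Variables eligible for adjustment (non-descendants of AdSpend, excluding AdSpend and PriceTier): {PriorPurchase, Seasonality}.
Backdoor paths from AdSpend to PriceTier:
  (none)
With no backdoor paths the empty set already satisfies the criterion, and it is trivially minimal.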